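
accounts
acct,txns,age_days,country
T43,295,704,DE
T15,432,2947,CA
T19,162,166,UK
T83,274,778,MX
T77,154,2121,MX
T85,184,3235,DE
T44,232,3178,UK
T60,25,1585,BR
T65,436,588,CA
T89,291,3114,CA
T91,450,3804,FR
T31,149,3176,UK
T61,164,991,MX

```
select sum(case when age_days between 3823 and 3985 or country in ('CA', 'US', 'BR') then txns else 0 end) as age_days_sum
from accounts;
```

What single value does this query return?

1184

acct=T43: ✗
acct=T15: ✓ → 432
acct=T19: ✗
acct=T83: ✗
acct=T77: ✗
acct=T85: ✗
acct=T44: ✗
acct=T60: ✓ → 25
acct=T65: ✓ → 436
acct=T89: ✓ → 291
acct=T91: ✗
acct=T31: ✗
acct=T61: ✗
age_days_sum = 432 + 25 + 436 + 291 = 1184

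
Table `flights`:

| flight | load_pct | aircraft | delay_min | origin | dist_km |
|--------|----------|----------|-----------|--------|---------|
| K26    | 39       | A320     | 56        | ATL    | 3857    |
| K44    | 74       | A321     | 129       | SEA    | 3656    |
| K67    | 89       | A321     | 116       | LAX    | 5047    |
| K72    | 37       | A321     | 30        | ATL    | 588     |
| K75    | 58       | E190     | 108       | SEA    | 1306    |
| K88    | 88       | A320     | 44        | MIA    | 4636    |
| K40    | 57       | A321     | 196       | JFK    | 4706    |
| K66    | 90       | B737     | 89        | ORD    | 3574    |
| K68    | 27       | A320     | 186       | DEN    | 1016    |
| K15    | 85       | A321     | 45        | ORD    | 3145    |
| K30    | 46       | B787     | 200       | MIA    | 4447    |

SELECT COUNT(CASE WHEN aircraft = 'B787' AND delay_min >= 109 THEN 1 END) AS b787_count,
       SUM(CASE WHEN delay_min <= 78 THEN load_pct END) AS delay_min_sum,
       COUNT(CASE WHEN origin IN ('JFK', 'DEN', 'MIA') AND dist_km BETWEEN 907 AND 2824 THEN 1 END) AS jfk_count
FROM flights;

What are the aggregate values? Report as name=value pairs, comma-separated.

[b787_count: aircraft = 'B787' AND delay_min >= 109]
flight=K26: ✗
flight=K44: ✗
flight=K67: ✗
flight=K72: ✗
flight=K75: ✗
flight=K88: ✗
flight=K40: ✗
flight=K66: ✗
flight=K68: ✗
flight=K15: ✗
flight=K30: ✓ → 1
b787_count = COUNT(1) = 1
—
[delay_min_sum: delay_min <= 78]
flight=K26: ✓ → 39
flight=K44: ✗
flight=K67: ✗
flight=K72: ✓ → 37
flight=K75: ✗
flight=K88: ✓ → 88
flight=K40: ✗
flight=K66: ✗
flight=K68: ✗
flight=K15: ✓ → 85
flight=K30: ✗
delay_min_sum = 39 + 37 + 88 + 85 = 249
—
[jfk_count: origin IN ('JFK', 'DEN', 'MIA') AND dist_km BETWEEN 907 AND 2824]
flight=K26: ✗
flight=K44: ✗
flight=K67: ✗
flight=K72: ✗
flight=K75: ✗
flight=K88: ✗
flight=K40: ✗
flight=K66: ✗
flight=K68: ✓ → 1
flight=K15: ✗
flight=K30: ✗
jfk_count = COUNT(1) = 1

b787_count=1, delay_min_sum=249, jfk_count=1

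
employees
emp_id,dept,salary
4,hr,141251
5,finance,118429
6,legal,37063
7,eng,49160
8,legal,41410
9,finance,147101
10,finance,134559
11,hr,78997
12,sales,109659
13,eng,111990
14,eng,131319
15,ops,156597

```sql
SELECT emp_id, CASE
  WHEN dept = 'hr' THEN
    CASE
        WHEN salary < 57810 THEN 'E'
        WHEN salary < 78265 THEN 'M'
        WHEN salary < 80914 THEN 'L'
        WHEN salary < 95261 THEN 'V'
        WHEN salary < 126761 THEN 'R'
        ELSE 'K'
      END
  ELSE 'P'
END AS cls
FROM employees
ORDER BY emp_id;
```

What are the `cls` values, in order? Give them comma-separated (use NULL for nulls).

K, P, P, P, P, P, P, L, P, P, P, P

emp_id=4: dept='hr' → inner[ELSE] → K
emp_id=5: dept='finance' → outer ELSE → P
emp_id=6: dept='legal' → outer ELSE → P
emp_id=7: dept='eng' → outer ELSE → P
emp_id=8: dept='legal' → outer ELSE → P
emp_id=9: dept='finance' → outer ELSE → P
emp_id=10: dept='finance' → outer ELSE → P
emp_id=11: dept='hr' → inner[salary < 80914] → L
emp_id=12: dept='sales' → outer ELSE → P
emp_id=13: dept='eng' → outer ELSE → P
emp_id=14: dept='eng' → outer ELSE → P
emp_id=15: dept='ops' → outer ELSE → P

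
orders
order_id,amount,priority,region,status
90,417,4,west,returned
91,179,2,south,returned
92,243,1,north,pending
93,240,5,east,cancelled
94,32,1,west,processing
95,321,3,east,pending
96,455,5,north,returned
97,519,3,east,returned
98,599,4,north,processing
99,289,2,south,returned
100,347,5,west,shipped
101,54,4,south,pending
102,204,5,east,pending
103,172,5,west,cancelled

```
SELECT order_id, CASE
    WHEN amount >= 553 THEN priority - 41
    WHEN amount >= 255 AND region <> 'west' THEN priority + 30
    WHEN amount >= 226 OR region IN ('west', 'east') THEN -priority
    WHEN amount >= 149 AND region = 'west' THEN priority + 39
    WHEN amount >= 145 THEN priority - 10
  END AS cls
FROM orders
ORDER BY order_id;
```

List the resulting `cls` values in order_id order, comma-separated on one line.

order_id=90: amount >= 226 OR region IN ('west', 'east') → -4
order_id=91: amount >= 145 → -8
order_id=92: amount >= 226 OR region IN ('west', 'east') → -1
order_id=93: amount >= 226 OR region IN ('west', 'east') → -5
order_id=94: amount >= 226 OR region IN ('west', 'east') → -1
order_id=95: amount >= 255 AND region <> 'west' → 33
order_id=96: amount >= 255 AND region <> 'west' → 35
order_id=97: amount >= 255 AND region <> 'west' → 33
order_id=98: amount >= 553 → -37
order_id=99: amount >= 255 AND region <> 'west' → 32
order_id=100: amount >= 226 OR region IN ('west', 'east') → -5
order_id=101: (no match → NULL) → NULL
order_id=102: amount >= 226 OR region IN ('west', 'east') → -5
order_id=103: amount >= 226 OR region IN ('west', 'east') → -5

-4, -8, -1, -5, -1, 33, 35, 33, -37, 32, -5, NULL, -5, -5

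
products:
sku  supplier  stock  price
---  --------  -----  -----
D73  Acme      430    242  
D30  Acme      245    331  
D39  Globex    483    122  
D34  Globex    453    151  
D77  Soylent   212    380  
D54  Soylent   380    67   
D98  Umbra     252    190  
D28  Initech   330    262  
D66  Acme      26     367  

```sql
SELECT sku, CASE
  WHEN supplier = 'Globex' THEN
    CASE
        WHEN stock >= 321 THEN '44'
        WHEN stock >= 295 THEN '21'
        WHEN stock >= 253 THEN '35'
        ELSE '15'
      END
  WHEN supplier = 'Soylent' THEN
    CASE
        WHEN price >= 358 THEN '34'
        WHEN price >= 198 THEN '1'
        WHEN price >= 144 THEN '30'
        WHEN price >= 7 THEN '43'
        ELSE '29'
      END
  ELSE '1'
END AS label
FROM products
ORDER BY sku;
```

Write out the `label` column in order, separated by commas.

1, 1, 44, 44, 43, 1, 1, 34, 1

sku=D28: supplier='Initech' → outer ELSE → 1
sku=D30: supplier='Acme' → outer ELSE → 1
sku=D34: supplier='Globex' → inner[stock >= 321] → 44
sku=D39: supplier='Globex' → inner[stock >= 321] → 44
sku=D54: supplier='Soylent' → inner[price >= 7] → 43
sku=D66: supplier='Acme' → outer ELSE → 1
sku=D73: supplier='Acme' → outer ELSE → 1
sku=D77: supplier='Soylent' → inner[price >= 358] → 34
sku=D98: supplier='Umbra' → outer ELSE → 1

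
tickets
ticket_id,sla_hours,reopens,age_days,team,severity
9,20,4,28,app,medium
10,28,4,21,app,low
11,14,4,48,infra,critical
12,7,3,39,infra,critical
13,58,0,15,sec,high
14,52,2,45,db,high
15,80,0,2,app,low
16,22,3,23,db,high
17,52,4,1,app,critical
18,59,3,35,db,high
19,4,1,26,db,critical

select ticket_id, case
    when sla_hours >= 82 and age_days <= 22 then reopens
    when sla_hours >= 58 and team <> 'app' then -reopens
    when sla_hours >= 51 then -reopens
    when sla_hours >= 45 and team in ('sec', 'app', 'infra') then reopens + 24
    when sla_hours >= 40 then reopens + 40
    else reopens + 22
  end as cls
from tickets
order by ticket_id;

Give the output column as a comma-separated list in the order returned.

26, 26, 26, 25, 0, -2, 0, 25, -4, -3, 23

ticket_id=9: ELSE → 26
ticket_id=10: ELSE → 26
ticket_id=11: ELSE → 26
ticket_id=12: ELSE → 25
ticket_id=13: sla_hours >= 58 and team <> 'app' → 0
ticket_id=14: sla_hours >= 51 → -2
ticket_id=15: sla_hours >= 51 → 0
ticket_id=16: ELSE → 25
ticket_id=17: sla_hours >= 51 → -4
ticket_id=18: sla_hours >= 58 and team <> 'app' → -3
ticket_id=19: ELSE → 23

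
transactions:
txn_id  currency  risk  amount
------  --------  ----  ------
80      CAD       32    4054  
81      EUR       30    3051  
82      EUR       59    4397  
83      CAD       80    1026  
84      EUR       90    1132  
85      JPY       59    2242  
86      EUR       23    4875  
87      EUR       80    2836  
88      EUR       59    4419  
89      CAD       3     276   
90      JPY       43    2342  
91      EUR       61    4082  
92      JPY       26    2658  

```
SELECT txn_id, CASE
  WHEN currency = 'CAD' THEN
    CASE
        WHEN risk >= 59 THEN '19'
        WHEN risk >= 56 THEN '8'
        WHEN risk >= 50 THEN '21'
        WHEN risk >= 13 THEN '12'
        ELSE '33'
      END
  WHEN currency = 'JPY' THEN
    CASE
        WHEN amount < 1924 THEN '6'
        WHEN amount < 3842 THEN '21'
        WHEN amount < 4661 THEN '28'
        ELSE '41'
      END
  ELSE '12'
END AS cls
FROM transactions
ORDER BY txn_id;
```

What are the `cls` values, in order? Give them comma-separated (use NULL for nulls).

12, 12, 12, 19, 12, 21, 12, 12, 12, 33, 21, 12, 21

txn_id=80: currency='CAD' → inner[risk >= 13] → 12
txn_id=81: currency='EUR' → outer ELSE → 12
txn_id=82: currency='EUR' → outer ELSE → 12
txn_id=83: currency='CAD' → inner[risk >= 59] → 19
txn_id=84: currency='EUR' → outer ELSE → 12
txn_id=85: currency='JPY' → inner[amount < 3842] → 21
txn_id=86: currency='EUR' → outer ELSE → 12
txn_id=87: currency='EUR' → outer ELSE → 12
txn_id=88: currency='EUR' → outer ELSE → 12
txn_id=89: currency='CAD' → inner[ELSE] → 33
txn_id=90: currency='JPY' → inner[amount < 3842] → 21
txn_id=91: currency='EUR' → outer ELSE → 12
txn_id=92: currency='JPY' → inner[amount < 3842] → 21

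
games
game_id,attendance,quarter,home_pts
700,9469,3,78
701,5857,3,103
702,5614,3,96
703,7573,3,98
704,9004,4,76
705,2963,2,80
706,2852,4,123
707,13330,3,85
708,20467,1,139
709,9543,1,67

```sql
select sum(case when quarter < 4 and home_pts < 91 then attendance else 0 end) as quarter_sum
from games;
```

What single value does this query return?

game_id=700: ✓ → 9469
game_id=701: ✗
game_id=702: ✗
game_id=703: ✗
game_id=704: ✗
game_id=705: ✓ → 2963
game_id=706: ✗
game_id=707: ✓ → 13330
game_id=708: ✗
game_id=709: ✓ → 9543
quarter_sum = 9469 + 2963 + 13330 + 9543 = 35305

35305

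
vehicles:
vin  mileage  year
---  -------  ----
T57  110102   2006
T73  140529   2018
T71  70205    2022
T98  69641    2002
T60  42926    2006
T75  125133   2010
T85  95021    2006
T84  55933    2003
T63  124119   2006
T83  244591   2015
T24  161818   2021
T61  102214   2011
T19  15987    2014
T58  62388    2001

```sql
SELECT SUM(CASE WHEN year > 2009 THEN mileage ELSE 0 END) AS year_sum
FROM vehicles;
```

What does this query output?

860477

vin=T57: ✗
vin=T73: ✓ → 140529
vin=T71: ✓ → 70205
vin=T98: ✗
vin=T60: ✗
vin=T75: ✓ → 125133
vin=T85: ✗
vin=T84: ✗
vin=T63: ✗
vin=T83: ✓ → 244591
vin=T24: ✓ → 161818
vin=T61: ✓ → 102214
vin=T19: ✓ → 15987
vin=T58: ✗
year_sum = 140529 + 70205 + 125133 + 244591 + 161818 + 102214 + 15987 = 860477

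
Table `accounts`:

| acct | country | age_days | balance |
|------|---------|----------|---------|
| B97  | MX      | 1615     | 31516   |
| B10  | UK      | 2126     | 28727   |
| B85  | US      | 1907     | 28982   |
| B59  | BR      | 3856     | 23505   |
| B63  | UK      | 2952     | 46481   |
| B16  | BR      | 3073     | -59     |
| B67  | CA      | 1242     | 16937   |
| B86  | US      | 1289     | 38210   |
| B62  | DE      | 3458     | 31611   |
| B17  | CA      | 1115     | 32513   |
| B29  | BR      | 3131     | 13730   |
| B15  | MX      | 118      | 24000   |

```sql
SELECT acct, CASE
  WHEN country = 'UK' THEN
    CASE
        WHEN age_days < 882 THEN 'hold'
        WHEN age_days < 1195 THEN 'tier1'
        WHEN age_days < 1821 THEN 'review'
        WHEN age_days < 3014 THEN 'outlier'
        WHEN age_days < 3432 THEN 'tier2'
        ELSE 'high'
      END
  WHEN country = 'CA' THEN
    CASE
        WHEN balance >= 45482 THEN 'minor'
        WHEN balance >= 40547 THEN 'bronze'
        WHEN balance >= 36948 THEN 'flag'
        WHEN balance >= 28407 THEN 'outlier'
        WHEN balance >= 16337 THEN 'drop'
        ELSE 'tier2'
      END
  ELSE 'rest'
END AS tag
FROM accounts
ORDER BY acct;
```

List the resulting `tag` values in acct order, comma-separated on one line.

acct=B10: country='UK' → inner[age_days < 3014] → outlier
acct=B15: country='MX' → outer ELSE → rest
acct=B16: country='BR' → outer ELSE → rest
acct=B17: country='CA' → inner[balance >= 28407] → outlier
acct=B29: country='BR' → outer ELSE → rest
acct=B59: country='BR' → outer ELSE → rest
acct=B62: country='DE' → outer ELSE → rest
acct=B63: country='UK' → inner[age_days < 3014] → outlier
acct=B67: country='CA' → inner[balance >= 16337] → drop
acct=B85: country='US' → outer ELSE → rest
acct=B86: country='US' → outer ELSE → rest
acct=B97: country='MX' → outer ELSE → rest

outlier, rest, rest, outlier, rest, rest, rest, outlier, drop, rest, rest, rest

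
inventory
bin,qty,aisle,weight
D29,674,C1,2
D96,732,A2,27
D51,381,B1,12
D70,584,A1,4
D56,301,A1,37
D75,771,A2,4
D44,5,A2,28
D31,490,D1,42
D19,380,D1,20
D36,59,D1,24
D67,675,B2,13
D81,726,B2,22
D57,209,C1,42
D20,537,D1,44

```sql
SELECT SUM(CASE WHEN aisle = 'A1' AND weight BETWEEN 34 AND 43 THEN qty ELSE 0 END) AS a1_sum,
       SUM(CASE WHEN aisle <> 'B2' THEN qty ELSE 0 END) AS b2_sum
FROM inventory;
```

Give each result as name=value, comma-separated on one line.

a1_sum=301, b2_sum=5123

[a1_sum: aisle = 'A1' AND weight BETWEEN 34 AND 43]
bin=D29: ✗
bin=D96: ✗
bin=D51: ✗
bin=D70: ✗
bin=D56: ✓ → 301
bin=D75: ✗
bin=D44: ✗
bin=D31: ✗
bin=D19: ✗
bin=D36: ✗
bin=D67: ✗
bin=D81: ✗
bin=D57: ✗
bin=D20: ✗
a1_sum = 301
—
[b2_sum: aisle <> 'B2']
bin=D29: ✓ → 674
bin=D96: ✓ → 732
bin=D51: ✓ → 381
bin=D70: ✓ → 584
bin=D56: ✓ → 301
bin=D75: ✓ → 771
bin=D44: ✓ → 5
bin=D31: ✓ → 490
bin=D19: ✓ → 380
bin=D36: ✓ → 59
bin=D67: ✗
bin=D81: ✗
bin=D57: ✓ → 209
bin=D20: ✓ → 537
b2_sum = 674 + 732 + 381 + 584 + 301 + 771 + 5 + 490 + 380 + 59 + 209 + 537 = 5123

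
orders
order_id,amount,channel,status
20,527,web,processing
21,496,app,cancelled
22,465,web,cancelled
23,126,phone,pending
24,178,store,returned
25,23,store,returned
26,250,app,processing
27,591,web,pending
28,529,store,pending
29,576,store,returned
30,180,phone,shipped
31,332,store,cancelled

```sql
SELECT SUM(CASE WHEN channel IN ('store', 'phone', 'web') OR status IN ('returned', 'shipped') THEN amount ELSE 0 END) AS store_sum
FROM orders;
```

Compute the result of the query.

order_id=20: ✓ → 527
order_id=21: ✗
order_id=22: ✓ → 465
order_id=23: ✓ → 126
order_id=24: ✓ → 178
order_id=25: ✓ → 23
order_id=26: ✗
order_id=27: ✓ → 591
order_id=28: ✓ → 529
order_id=29: ✓ → 576
order_id=30: ✓ → 180
order_id=31: ✓ → 332
store_sum = 527 + 465 + 126 + 178 + 23 + 591 + 529 + 576 + 180 + 332 = 3527

3527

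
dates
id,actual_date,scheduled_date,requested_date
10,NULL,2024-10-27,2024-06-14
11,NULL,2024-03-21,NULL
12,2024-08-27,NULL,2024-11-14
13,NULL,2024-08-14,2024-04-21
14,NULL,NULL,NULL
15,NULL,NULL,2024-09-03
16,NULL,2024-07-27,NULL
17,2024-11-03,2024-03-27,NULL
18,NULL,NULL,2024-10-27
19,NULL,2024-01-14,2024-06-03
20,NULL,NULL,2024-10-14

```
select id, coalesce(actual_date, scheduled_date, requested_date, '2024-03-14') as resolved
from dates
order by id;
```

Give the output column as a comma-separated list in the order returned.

id=10: actual_date=NULL, scheduled_date=2024-10-27 → 2024-10-27
id=11: actual_date=NULL, scheduled_date=2024-03-21 → 2024-03-21
id=12: actual_date=2024-08-27 → 2024-08-27
id=13: actual_date=NULL, scheduled_date=2024-08-14 → 2024-08-14
id=14: actual_date=NULL, scheduled_date=NULL, requested_date=NULL, → literal 2024-03-14 → 2024-03-14
id=15: actual_date=NULL, scheduled_date=NULL, requested_date=2024-09-03 → 2024-09-03
id=16: actual_date=NULL, scheduled_date=2024-07-27 → 2024-07-27
id=17: actual_date=2024-11-03 → 2024-11-03
id=18: actual_date=NULL, scheduled_date=NULL, requested_date=2024-10-27 → 2024-10-27
id=19: actual_date=NULL, scheduled_date=2024-01-14 → 2024-01-14
id=20: actual_date=NULL, scheduled_date=NULL, requested_date=2024-10-14 → 2024-10-14

2024-10-27, 2024-03-21, 2024-08-27, 2024-08-14, 2024-03-14, 2024-09-03, 2024-07-27, 2024-11-03, 2024-10-27, 2024-01-14, 2024-10-14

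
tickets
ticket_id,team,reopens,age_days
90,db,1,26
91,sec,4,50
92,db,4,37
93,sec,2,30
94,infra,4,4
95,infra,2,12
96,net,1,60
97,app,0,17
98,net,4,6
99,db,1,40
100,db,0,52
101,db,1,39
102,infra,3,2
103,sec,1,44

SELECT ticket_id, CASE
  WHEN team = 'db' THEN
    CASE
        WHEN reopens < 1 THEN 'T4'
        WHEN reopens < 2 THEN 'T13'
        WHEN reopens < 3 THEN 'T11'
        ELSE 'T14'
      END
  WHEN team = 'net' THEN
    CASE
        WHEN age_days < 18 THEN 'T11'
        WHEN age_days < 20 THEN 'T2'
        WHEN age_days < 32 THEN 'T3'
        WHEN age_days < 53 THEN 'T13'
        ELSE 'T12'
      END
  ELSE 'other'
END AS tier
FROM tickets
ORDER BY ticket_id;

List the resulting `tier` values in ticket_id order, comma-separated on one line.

ticket_id=90: team='db' → inner[reopens < 2] → T13
ticket_id=91: team='sec' → outer ELSE → other
ticket_id=92: team='db' → inner[ELSE] → T14
ticket_id=93: team='sec' → outer ELSE → other
ticket_id=94: team='infra' → outer ELSE → other
ticket_id=95: team='infra' → outer ELSE → other
ticket_id=96: team='net' → inner[ELSE] → T12
ticket_id=97: team='app' → outer ELSE → other
ticket_id=98: team='net' → inner[age_days < 18] → T11
ticket_id=99: team='db' → inner[reopens < 2] → T13
ticket_id=100: team='db' → inner[reopens < 1] → T4
ticket_id=101: team='db' → inner[reopens < 2] → T13
ticket_id=102: team='infra' → outer ELSE → other
ticket_id=103: team='sec' → outer ELSE → other

T13, other, T14, other, other, other, T12, other, T11, T13, T4, T13, other, other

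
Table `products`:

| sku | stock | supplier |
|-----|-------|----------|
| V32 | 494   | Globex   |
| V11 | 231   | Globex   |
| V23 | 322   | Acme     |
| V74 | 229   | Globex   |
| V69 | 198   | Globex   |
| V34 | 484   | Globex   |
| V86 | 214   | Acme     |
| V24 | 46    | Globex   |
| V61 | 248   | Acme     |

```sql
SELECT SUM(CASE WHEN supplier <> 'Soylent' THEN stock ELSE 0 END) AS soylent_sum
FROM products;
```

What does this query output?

2466

sku=V32: ✓ → 494
sku=V11: ✓ → 231
sku=V23: ✓ → 322
sku=V74: ✓ → 229
sku=V69: ✓ → 198
sku=V34: ✓ → 484
sku=V86: ✓ → 214
sku=V24: ✓ → 46
sku=V61: ✓ → 248
soylent_sum = 494 + 231 + 322 + 229 + 198 + 484 + 214 + 46 + 248 = 2466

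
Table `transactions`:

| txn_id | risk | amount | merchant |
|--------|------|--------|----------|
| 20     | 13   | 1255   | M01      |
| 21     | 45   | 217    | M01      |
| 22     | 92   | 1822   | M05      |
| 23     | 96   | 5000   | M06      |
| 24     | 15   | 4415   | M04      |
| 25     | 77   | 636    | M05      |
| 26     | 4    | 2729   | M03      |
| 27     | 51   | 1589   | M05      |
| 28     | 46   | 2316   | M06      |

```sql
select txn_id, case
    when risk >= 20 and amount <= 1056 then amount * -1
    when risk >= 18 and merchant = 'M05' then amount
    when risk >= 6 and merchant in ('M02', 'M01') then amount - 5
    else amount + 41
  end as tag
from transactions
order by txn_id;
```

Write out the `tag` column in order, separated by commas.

txn_id=20: risk >= 6 and merchant in ('M02', 'M01') → 1250
txn_id=21: risk >= 20 and amount <= 1056 → -217
txn_id=22: risk >= 18 and merchant = 'M05' → 1822
txn_id=23: ELSE → 5041
txn_id=24: ELSE → 4456
txn_id=25: risk >= 20 and amount <= 1056 → -636
txn_id=26: ELSE → 2770
txn_id=27: risk >= 18 and merchant = 'M05' → 1589
txn_id=28: ELSE → 2357

1250, -217, 1822, 5041, 4456, -636, 2770, 1589, 2357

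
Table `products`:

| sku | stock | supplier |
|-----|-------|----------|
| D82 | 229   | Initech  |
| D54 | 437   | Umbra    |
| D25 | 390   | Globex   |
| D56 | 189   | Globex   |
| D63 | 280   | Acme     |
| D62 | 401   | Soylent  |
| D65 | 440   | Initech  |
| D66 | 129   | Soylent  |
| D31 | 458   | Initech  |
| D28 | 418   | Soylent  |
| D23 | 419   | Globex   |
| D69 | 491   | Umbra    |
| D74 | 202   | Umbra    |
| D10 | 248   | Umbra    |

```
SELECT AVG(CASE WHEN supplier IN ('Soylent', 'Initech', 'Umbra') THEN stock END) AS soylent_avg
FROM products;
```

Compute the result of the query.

345.3

sku=D82: ✓ → 229
sku=D54: ✓ → 437
sku=D25: ✗
sku=D56: ✗
sku=D63: ✗
sku=D62: ✓ → 401
sku=D65: ✓ → 440
sku=D66: ✓ → 129
sku=D31: ✓ → 458
sku=D28: ✓ → 418
sku=D23: ✗
sku=D69: ✓ → 491
sku=D74: ✓ → 202
sku=D10: ✓ → 248
soylent_avg = (229 + 437 + 401 + 440 + 129 + 458 + 418 + 491 + 202 + 248) / 10 = 345.3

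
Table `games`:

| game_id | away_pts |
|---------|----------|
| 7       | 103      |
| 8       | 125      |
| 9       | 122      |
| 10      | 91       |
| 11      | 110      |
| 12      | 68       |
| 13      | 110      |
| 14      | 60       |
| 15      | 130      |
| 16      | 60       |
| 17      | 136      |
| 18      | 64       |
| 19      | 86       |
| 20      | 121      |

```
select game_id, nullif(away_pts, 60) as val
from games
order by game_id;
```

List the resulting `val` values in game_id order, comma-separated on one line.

103, 125, 122, 91, 110, 68, 110, NULL, 130, NULL, 136, 64, 86, 121

game_id=7: away_pts=103 vs 60: differ → 103
game_id=8: away_pts=125 vs 60: differ → 125
game_id=9: away_pts=122 vs 60: differ → 122
game_id=10: away_pts=91 vs 60: differ → 91
game_id=11: away_pts=110 vs 60: differ → 110
game_id=12: away_pts=68 vs 60: differ → 68
game_id=13: away_pts=110 vs 60: differ → 110
game_id=14: away_pts=60 vs 60: equal → NULL
game_id=15: away_pts=130 vs 60: differ → 130
game_id=16: away_pts=60 vs 60: equal → NULL
game_id=17: away_pts=136 vs 60: differ → 136
game_id=18: away_pts=64 vs 60: differ → 64
game_id=19: away_pts=86 vs 60: differ → 86
game_id=20: away_pts=121 vs 60: differ → 121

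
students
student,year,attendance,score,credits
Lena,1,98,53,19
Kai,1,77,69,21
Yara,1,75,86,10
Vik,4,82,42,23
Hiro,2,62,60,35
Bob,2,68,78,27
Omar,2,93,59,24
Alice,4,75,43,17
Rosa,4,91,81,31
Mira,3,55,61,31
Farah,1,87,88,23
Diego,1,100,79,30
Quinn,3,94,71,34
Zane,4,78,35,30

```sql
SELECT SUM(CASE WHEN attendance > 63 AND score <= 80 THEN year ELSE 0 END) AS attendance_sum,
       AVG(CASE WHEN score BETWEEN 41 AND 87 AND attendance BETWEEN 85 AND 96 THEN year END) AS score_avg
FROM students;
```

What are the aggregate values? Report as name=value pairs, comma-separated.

attendance_sum=22, score_avg=3

[attendance_sum: attendance > 63 AND score <= 80]
student=Lena: ✓ → 1
student=Kai: ✓ → 1
student=Yara: ✗
student=Vik: ✓ → 4
student=Hiro: ✗
student=Bob: ✓ → 2
student=Omar: ✓ → 2
student=Alice: ✓ → 4
student=Rosa: ✗
student=Mira: ✗
student=Farah: ✗
student=Diego: ✓ → 1
student=Quinn: ✓ → 3
student=Zane: ✓ → 4
attendance_sum = 1 + 1 + 4 + 2 + 2 + 4 + 1 + 3 + 4 = 22
—
[score_avg: score BETWEEN 41 AND 87 AND attendance BETWEEN 85 AND 96]
student=Lena: ✗
student=Kai: ✗
student=Yara: ✗
student=Vik: ✗
student=Hiro: ✗
student=Bob: ✗
student=Omar: ✓ → 2
student=Alice: ✗
student=Rosa: ✓ → 4
student=Mira: ✗
student=Farah: ✗
student=Diego: ✗
student=Quinn: ✓ → 3
student=Zane: ✗
score_avg = (2 + 4 + 3) / 3 = 3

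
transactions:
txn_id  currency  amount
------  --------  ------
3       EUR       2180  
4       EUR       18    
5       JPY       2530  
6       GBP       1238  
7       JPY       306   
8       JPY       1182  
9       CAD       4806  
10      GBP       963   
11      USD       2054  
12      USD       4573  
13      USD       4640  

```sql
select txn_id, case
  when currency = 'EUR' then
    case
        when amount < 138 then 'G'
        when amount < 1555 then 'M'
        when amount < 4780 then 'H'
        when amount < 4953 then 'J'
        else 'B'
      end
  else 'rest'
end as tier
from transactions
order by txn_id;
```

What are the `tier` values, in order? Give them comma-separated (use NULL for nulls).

H, G, rest, rest, rest, rest, rest, rest, rest, rest, rest

txn_id=3: currency='EUR' → inner[amount < 4780] → H
txn_id=4: currency='EUR' → inner[amount < 138] → G
txn_id=5: currency='JPY' → outer ELSE → rest
txn_id=6: currency='GBP' → outer ELSE → rest
txn_id=7: currency='JPY' → outer ELSE → rest
txn_id=8: currency='JPY' → outer ELSE → rest
txn_id=9: currency='CAD' → outer ELSE → rest
txn_id=10: currency='GBP' → outer ELSE → rest
txn_id=11: currency='USD' → outer ELSE → rest
txn_id=12: currency='USD' → outer ELSE → rest
txn_id=13: currency='USD' → outer ELSE → rest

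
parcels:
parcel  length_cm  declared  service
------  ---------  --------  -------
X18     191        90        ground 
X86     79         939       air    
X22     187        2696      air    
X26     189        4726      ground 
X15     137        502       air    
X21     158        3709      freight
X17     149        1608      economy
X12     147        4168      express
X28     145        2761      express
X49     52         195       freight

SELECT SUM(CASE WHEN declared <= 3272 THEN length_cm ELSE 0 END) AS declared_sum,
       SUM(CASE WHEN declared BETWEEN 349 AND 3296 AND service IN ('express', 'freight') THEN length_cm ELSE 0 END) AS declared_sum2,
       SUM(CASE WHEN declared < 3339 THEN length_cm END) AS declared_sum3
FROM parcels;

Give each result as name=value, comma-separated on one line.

declared_sum=940, declared_sum2=145, declared_sum3=940

[declared_sum: declared <= 3272]
parcel=X18: ✓ → 191
parcel=X86: ✓ → 79
parcel=X22: ✓ → 187
parcel=X26: ✗
parcel=X15: ✓ → 137
parcel=X21: ✗
parcel=X17: ✓ → 149
parcel=X12: ✗
parcel=X28: ✓ → 145
parcel=X49: ✓ → 52
declared_sum = 191 + 79 + 187 + 137 + 149 + 145 + 52 = 940
—
[declared_sum2: declared BETWEEN 349 AND 3296 AND service IN ('express', 'freight')]
parcel=X18: ✗
parcel=X86: ✗
parcel=X22: ✗
parcel=X26: ✗
parcel=X15: ✗
parcel=X21: ✗
parcel=X17: ✗
parcel=X12: ✗
parcel=X28: ✓ → 145
parcel=X49: ✗
declared_sum2 = 145
—
[declared_sum3: declared < 3339]
parcel=X18: ✓ → 191
parcel=X86: ✓ → 79
parcel=X22: ✓ → 187
parcel=X26: ✗
parcel=X15: ✓ → 137
parcel=X21: ✗
parcel=X17: ✓ → 149
parcel=X12: ✗
parcel=X28: ✓ → 145
parcel=X49: ✓ → 52
declared_sum3 = 191 + 79 + 187 + 137 + 149 + 145 + 52 = 940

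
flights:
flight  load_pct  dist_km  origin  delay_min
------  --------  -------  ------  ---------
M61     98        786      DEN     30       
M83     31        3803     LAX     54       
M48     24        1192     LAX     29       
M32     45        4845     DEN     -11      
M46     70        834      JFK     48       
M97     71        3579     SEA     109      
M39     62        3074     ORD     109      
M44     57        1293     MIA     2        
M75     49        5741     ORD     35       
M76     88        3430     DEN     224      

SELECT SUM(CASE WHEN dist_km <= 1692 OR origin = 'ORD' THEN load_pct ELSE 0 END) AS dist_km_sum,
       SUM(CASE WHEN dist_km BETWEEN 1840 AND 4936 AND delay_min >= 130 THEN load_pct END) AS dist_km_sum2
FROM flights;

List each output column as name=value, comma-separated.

dist_km_sum=360, dist_km_sum2=88

[dist_km_sum: dist_km <= 1692 OR origin = 'ORD']
flight=M61: ✓ → 98
flight=M83: ✗
flight=M48: ✓ → 24
flight=M32: ✗
flight=M46: ✓ → 70
flight=M97: ✗
flight=M39: ✓ → 62
flight=M44: ✓ → 57
flight=M75: ✓ → 49
flight=M76: ✗
dist_km_sum = 98 + 24 + 70 + 62 + 57 + 49 = 360
—
[dist_km_sum2: dist_km BETWEEN 1840 AND 4936 AND delay_min >= 130]
flight=M61: ✗
flight=M83: ✗
flight=M48: ✗
flight=M32: ✗
flight=M46: ✗
flight=M97: ✗
flight=M39: ✗
flight=M44: ✗
flight=M75: ✗
flight=M76: ✓ → 88
dist_km_sum2 = 88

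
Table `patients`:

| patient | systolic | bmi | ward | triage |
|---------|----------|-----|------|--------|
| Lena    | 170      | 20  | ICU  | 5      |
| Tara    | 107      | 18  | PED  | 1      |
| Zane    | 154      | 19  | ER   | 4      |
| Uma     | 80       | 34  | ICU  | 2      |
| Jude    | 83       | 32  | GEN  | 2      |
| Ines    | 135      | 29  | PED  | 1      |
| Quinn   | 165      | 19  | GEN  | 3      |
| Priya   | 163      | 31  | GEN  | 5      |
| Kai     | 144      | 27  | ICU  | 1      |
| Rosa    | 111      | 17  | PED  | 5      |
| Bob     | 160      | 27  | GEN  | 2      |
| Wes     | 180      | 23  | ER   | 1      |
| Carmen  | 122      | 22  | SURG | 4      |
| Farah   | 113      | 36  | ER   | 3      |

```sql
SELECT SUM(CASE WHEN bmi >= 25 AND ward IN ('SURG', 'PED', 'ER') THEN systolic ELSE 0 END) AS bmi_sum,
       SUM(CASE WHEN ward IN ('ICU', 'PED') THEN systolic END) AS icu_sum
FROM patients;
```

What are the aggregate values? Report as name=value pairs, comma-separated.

bmi_sum=248, icu_sum=747

[bmi_sum: bmi >= 25 AND ward IN ('SURG', 'PED', 'ER')]
patient=Lena: ✗
patient=Tara: ✗
patient=Zane: ✗
patient=Uma: ✗
patient=Jude: ✗
patient=Ines: ✓ → 135
patient=Quinn: ✗
patient=Priya: ✗
patient=Kai: ✗
patient=Rosa: ✗
patient=Bob: ✗
patient=Wes: ✗
patient=Carmen: ✗
patient=Farah: ✓ → 113
bmi_sum = 135 + 113 = 248
—
[icu_sum: ward IN ('ICU', 'PED')]
patient=Lena: ✓ → 170
patient=Tara: ✓ → 107
patient=Zane: ✗
patient=Uma: ✓ → 80
patient=Jude: ✗
patient=Ines: ✓ → 135
patient=Quinn: ✗
patient=Priya: ✗
patient=Kai: ✓ → 144
patient=Rosa: ✓ → 111
patient=Bob: ✗
patient=Wes: ✗
patient=Carmen: ✗
patient=Farah: ✗
icu_sum = 170 + 107 + 80 + 135 + 144 + 111 = 747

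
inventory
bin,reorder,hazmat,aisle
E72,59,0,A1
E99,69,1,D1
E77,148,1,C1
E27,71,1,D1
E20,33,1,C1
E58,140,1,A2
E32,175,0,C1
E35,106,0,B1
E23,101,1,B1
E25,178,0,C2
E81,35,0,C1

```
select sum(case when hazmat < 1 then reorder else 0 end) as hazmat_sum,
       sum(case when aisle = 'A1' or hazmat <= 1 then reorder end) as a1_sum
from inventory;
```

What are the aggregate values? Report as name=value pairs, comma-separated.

[hazmat_sum: hazmat < 1]
bin=E72: ✓ → 59
bin=E99: ✗
bin=E77: ✗
bin=E27: ✗
bin=E20: ✗
bin=E58: ✗
bin=E32: ✓ → 175
bin=E35: ✓ → 106
bin=E23: ✗
bin=E25: ✓ → 178
bin=E81: ✓ → 35
hazmat_sum = 59 + 175 + 106 + 178 + 35 = 553
—
[a1_sum: aisle = 'A1' or hazmat <= 1]
bin=E72: ✓ → 59
bin=E99: ✓ → 69
bin=E77: ✓ → 148
bin=E27: ✓ → 71
bin=E20: ✓ → 33
bin=E58: ✓ → 140
bin=E32: ✓ → 175
bin=E35: ✓ → 106
bin=E23: ✓ → 101
bin=E25: ✓ → 178
bin=E81: ✓ → 35
a1_sum = 59 + 69 + 148 + 71 + 33 + 140 + 175 + 106 + 101 + 178 + 35 = 1115

hazmat_sum=553, a1_sum=1115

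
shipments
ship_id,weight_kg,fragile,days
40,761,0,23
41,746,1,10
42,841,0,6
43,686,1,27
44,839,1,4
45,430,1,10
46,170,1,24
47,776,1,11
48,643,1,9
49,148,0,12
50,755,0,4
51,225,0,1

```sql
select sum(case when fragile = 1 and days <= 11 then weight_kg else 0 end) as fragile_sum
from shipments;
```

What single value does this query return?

3434

ship_id=40: ✗
ship_id=41: ✓ → 746
ship_id=42: ✗
ship_id=43: ✗
ship_id=44: ✓ → 839
ship_id=45: ✓ → 430
ship_id=46: ✗
ship_id=47: ✓ → 776
ship_id=48: ✓ → 643
ship_id=49: ✗
ship_id=50: ✗
ship_id=51: ✗
fragile_sum = 746 + 839 + 430 + 776 + 643 = 3434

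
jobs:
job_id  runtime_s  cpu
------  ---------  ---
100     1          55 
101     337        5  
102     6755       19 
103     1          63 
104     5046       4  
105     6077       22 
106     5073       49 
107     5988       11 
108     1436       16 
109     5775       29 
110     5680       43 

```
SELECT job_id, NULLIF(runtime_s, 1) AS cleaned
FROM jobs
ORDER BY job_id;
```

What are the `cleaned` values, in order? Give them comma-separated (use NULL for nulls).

NULL, 337, 6755, NULL, 5046, 6077, 5073, 5988, 1436, 5775, 5680

job_id=100: runtime_s=1 vs 1: equal → NULL
job_id=101: runtime_s=337 vs 1: differ → 337
job_id=102: runtime_s=6755 vs 1: differ → 6755
job_id=103: runtime_s=1 vs 1: equal → NULL
job_id=104: runtime_s=5046 vs 1: differ → 5046
job_id=105: runtime_s=6077 vs 1: differ → 6077
job_id=106: runtime_s=5073 vs 1: differ → 5073
job_id=107: runtime_s=5988 vs 1: differ → 5988
job_id=108: runtime_s=1436 vs 1: differ → 1436
job_id=109: runtime_s=5775 vs 1: differ → 5775
job_id=110: runtime_s=5680 vs 1: differ → 5680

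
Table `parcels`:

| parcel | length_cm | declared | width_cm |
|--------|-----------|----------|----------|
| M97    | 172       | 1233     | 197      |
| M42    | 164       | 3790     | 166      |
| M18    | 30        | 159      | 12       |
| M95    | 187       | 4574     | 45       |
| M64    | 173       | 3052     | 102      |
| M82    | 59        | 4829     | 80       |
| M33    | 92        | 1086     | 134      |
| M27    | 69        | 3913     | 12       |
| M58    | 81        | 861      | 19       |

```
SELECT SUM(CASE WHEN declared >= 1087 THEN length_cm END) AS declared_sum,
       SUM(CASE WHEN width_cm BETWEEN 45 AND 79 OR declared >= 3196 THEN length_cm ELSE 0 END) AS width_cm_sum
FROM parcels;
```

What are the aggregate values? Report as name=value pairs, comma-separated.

declared_sum=824, width_cm_sum=479

[declared_sum: declared >= 1087]
parcel=M97: ✓ → 172
parcel=M42: ✓ → 164
parcel=M18: ✗
parcel=M95: ✓ → 187
parcel=M64: ✓ → 173
parcel=M82: ✓ → 59
parcel=M33: ✗
parcel=M27: ✓ → 69
parcel=M58: ✗
declared_sum = 172 + 164 + 187 + 173 + 59 + 69 = 824
—
[width_cm_sum: width_cm BETWEEN 45 AND 79 OR declared >= 3196]
parcel=M97: ✗
parcel=M42: ✓ → 164
parcel=M18: ✗
parcel=M95: ✓ → 187
parcel=M64: ✗
parcel=M82: ✓ → 59
parcel=M33: ✗
parcel=M27: ✓ → 69
parcel=M58: ✗
width_cm_sum = 164 + 187 + 59 + 69 = 479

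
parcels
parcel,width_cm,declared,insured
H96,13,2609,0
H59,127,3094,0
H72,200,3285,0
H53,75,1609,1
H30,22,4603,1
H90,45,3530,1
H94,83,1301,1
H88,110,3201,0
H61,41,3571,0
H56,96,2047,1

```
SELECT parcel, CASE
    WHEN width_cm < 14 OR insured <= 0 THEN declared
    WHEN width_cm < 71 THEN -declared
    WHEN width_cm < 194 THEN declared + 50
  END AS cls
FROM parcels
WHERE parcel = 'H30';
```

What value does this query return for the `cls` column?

-4603

parcel = H30: width_cm=22, declared=4603, insured=1.
width_cm < 14 OR insured <= 0 → false
width_cm < 71 → true → -4603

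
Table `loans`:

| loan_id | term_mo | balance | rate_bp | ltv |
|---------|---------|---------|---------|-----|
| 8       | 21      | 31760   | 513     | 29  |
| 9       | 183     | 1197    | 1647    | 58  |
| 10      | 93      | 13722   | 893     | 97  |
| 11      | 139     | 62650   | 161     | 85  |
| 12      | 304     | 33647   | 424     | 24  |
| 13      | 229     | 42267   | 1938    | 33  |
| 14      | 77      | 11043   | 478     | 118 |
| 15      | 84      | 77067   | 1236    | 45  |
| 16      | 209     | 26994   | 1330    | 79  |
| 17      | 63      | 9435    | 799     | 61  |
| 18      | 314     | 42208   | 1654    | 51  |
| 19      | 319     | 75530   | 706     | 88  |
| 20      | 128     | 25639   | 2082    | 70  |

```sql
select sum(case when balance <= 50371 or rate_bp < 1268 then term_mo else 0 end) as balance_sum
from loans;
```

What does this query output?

2163

loan_id=8: ✓ → 21
loan_id=9: ✓ → 183
loan_id=10: ✓ → 93
loan_id=11: ✓ → 139
loan_id=12: ✓ → 304
loan_id=13: ✓ → 229
loan_id=14: ✓ → 77
loan_id=15: ✓ → 84
loan_id=16: ✓ → 209
loan_id=17: ✓ → 63
loan_id=18: ✓ → 314
loan_id=19: ✓ → 319
loan_id=20: ✓ → 128
balance_sum = 21 + 183 + 93 + 139 + 304 + 229 + 77 + 84 + 209 + 63 + 314 + 319 + 128 = 2163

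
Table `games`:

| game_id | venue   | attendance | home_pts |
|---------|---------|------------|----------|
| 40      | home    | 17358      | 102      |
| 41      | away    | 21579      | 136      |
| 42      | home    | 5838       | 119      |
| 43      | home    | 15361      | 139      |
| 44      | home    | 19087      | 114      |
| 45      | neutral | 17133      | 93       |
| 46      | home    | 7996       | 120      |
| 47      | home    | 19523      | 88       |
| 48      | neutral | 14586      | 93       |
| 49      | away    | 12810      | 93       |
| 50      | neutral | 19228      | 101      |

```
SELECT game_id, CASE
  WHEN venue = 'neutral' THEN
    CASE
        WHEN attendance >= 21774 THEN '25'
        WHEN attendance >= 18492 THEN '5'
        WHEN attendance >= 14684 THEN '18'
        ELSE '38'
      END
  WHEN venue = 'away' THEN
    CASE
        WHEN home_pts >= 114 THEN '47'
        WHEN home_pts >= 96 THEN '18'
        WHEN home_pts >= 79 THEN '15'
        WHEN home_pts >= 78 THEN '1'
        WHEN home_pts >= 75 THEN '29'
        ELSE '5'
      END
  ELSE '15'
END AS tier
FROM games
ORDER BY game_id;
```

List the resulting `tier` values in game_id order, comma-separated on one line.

game_id=40: venue='home' → outer ELSE → 15
game_id=41: venue='away' → inner[home_pts >= 114] → 47
game_id=42: venue='home' → outer ELSE → 15
game_id=43: venue='home' → outer ELSE → 15
game_id=44: venue='home' → outer ELSE → 15
game_id=45: venue='neutral' → inner[attendance >= 14684] → 18
game_id=46: venue='home' → outer ELSE → 15
game_id=47: venue='home' → outer ELSE → 15
game_id=48: venue='neutral' → inner[ELSE] → 38
game_id=49: venue='away' → inner[home_pts >= 79] → 15
game_id=50: venue='neutral' → inner[attendance >= 18492] → 5

15, 47, 15, 15, 15, 18, 15, 15, 38, 15, 5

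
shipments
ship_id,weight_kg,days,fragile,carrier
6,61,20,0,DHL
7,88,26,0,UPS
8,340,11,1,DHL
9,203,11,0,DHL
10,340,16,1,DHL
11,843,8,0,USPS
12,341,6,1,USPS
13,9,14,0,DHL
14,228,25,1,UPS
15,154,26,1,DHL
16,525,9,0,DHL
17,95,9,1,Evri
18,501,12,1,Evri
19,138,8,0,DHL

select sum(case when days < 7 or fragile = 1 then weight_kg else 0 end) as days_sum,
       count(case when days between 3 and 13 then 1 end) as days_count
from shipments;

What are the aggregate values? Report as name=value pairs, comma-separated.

days_sum=1999, days_count=8

[days_sum: days < 7 or fragile = 1]
ship_id=6: ✗
ship_id=7: ✗
ship_id=8: ✓ → 340
ship_id=9: ✗
ship_id=10: ✓ → 340
ship_id=11: ✗
ship_id=12: ✓ → 341
ship_id=13: ✗
ship_id=14: ✓ → 228
ship_id=15: ✓ → 154
ship_id=16: ✗
ship_id=17: ✓ → 95
ship_id=18: ✓ → 501
ship_id=19: ✗
days_sum = 340 + 340 + 341 + 228 + 154 + 95 + 501 = 1999
—
[days_count: days between 3 and 13]
ship_id=6: ✗
ship_id=7: ✗
ship_id=8: ✓ → 1
ship_id=9: ✓ → 1
ship_id=10: ✗
ship_id=11: ✓ → 1
ship_id=12: ✓ → 1
ship_id=13: ✗
ship_id=14: ✗
ship_id=15: ✗
ship_id=16: ✓ → 1
ship_id=17: ✓ → 1
ship_id=18: ✓ → 1
ship_id=19: ✓ → 1
days_count = COUNT(1, 1, 1, 1, 1, 1, 1, 1) = 8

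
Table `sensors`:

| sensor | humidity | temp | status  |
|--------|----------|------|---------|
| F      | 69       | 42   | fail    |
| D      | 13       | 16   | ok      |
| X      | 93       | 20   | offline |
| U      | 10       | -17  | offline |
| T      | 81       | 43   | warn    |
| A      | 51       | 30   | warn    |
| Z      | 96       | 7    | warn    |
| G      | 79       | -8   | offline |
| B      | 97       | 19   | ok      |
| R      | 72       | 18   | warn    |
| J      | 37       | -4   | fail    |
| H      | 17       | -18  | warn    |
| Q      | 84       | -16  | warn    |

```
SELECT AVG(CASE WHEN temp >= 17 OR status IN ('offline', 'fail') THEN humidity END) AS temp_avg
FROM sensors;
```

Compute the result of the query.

65.4444444444

sensor=F: ✓ → 69
sensor=D: ✗
sensor=X: ✓ → 93
sensor=U: ✓ → 10
sensor=T: ✓ → 81
sensor=A: ✓ → 51
sensor=Z: ✗
sensor=G: ✓ → 79
sensor=B: ✓ → 97
sensor=R: ✓ → 72
sensor=J: ✓ → 37
sensor=H: ✗
sensor=Q: ✗
temp_avg = (69 + 93 + 10 + 81 + 51 + 79 + 97 + 72 + 37) / 9 = 65.4444444444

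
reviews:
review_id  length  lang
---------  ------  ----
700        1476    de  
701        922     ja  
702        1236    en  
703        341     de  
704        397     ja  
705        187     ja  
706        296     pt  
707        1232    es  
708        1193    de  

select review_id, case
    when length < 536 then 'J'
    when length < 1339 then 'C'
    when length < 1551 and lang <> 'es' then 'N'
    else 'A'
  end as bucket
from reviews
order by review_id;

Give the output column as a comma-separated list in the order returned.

N, C, C, J, J, J, J, C, C

review_id=700: length < 1551 and lang <> 'es' → N
review_id=701: length < 1339 → C
review_id=702: length < 1339 → C
review_id=703: length < 536 → J
review_id=704: length < 536 → J
review_id=705: length < 536 → J
review_id=706: length < 536 → J
review_id=707: length < 1339 → C
review_id=708: length < 1339 → C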